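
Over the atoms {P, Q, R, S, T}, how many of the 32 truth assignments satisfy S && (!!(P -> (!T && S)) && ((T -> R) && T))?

2

Initial set: {T (S && (!!(P -> (!T && S)) && ((T -> R) && T)))}.
T (S && (!!(P -> (!T && S)) && ((T -> R) && T))): α-rule — add T S, T (!!(P -> (!T && S)) && ((T -> R) && T)).
T (!!(P -> (!T && S)) && ((T -> R) && T)): α-rule — add T !!(P -> (!T && S)), T ((T -> R) && T).
T !!(P -> (!T && S)): drop double negation, giving T (P -> (!T && S)).
T ((T -> R) && T): α-rule — add T (T -> R), T T.
T (P -> (!T && S)): β-rule — branch into F P  //  T (!T && S).
  branch 1 (add F P):
    T (T -> R): β-rule — branch into F T  //  T R.
      branch 1.1 (add F T):
        × closes — contains both T and !T.
      branch 1.2 (add T R):
        ○ open, literals {P=false, R=true, S=true, T=true}.
  branch 2 (add T (!T && S)):
    T (!T && S): α-rule — add T !T, T S.
    × closes — contains both T and !T.
2 branches closed, 1 open.
Each open branch fixes some atoms; the unmentioned ones are free. Counting distinct full assignments: branch {P=false, R=true, S=true, T=true} (Q) contributes 2 new. Total: 2.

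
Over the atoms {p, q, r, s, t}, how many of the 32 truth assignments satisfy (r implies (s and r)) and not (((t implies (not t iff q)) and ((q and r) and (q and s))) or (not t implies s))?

4

Initial set: {((r implies (s and r)) and not (((t implies (not t iff q)) and ((q and r) and (q and s))) or (not t implies s)))}.
((r implies (s and r)) and not (((t implies (not t iff q)) and ((q and r) and (q and s))) or (not t implies s))): α-rule — add (r implies (s and r)), not (((t implies (not t iff q)) and ((q and r) and (q and s))) or (not t implies s)).
not (((t implies (not t iff q)) and ((q and r) and (q and s))) or (not t implies s)): α-rule — add not ((t implies (not t iff q)) and ((q and r) and (q and s))), not (not t implies s).
not (not t implies s): α-rule — add not t, not s.
(r implies (s and r)): β-rule — branch into not r  //  (s and r).
  branch 1 (add not r):
    not ((t implies (not t iff q)) and ((q and r) and (q and s))): β-rule — branch into not (t implies (not t iff q))  //  not ((q and r) and (q and s)).
      branch 1.1 (add not (t implies (not t iff q))):
        not (t implies (not t iff q)): α-rule — add t, not (not t iff q).
        × closes — contains both t and not t.
      branch 1.2 (add not ((q and r) and (q and s))):
        not ((q and r) and (q and s)): β-rule — branch into not (q and r)  //  not (q and s).
          branch 1.2.1 (add not (q and r)):
            not (q and r): β-rule — branch into not q  //  not r.
              branch 1.2.1.1 (add not q):
                ○ open, literals {q=F, r=F, s=F, t=F}.
              branch 1.2.1.2 (add not r):
                ○ open, literals {r=F, s=F, t=F}.
          branch 1.2.2 (add not (q and s)):
            not (q and s): β-rule — branch into not q  //  not s.
              branch 1.2.2.1 (add not q):
                ○ open, literals {q=F, r=F, s=F, t=F}.
              branch 1.2.2.2 (add not s):
                ○ open, literals {r=F, s=F, t=F}.
  branch 2 (add (s and r)):
    (s and r): α-rule — add s, r.
    × closes — contains both s and not s.
2 branches closed, 4 open.
Each open branch fixes some atoms; the unmentioned ones are free. Counting distinct full assignments: branch {q=F, r=F, s=F, t=F} (p) contributes 2 new; branch {r=F, s=F, t=F} (p, q) contributes 2 new; branch {q=F, r=F, s=F, t=F} (p) contributes 0 new; branch {r=F, s=F, t=F} (p, q) contributes 0 new. Total: 4.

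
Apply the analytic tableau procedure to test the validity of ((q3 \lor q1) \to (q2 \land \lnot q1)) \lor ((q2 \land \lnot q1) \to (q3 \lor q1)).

Assume the negation and expand:
Initial set: {\lnot (((q3 \lor q1) \to (q2 \land \lnot q1)) \lor ((q2 \land \lnot q1) \to (q3 \lor q1)))}.
\lnot (((q3 \lor q1) \to (q2 \land \lnot q1)) \lor ((q2 \land \lnot q1) \to (q3 \lor q1))): α-rule — add \lnot ((q3 \lor q1) \to (q2 \land \lnot q1)), \lnot ((q2 \land \lnot q1) \to (q3 \lor q1)).
\lnot ((q3 \lor q1) \to (q2 \land \lnot q1)): α-rule — add (q3 \lor q1), \lnot (q2 \land \lnot q1).
\lnot ((q2 \land \lnot q1) \to (q3 \lor q1)): α-rule — add (q2 \land \lnot q1), \lnot (q3 \lor q1).
(q2 \land \lnot q1): α-rule — add q2, \lnot q1.
\lnot (q3 \lor q1): α-rule — add \lnot q3, \lnot q1.
(q3 \lor q1): β-rule — branch into q3  //  q1.
  branch 1 (add q3):
    × closes — contains both q3 and \lnot q3.
  branch 2 (add q1):
    × closes — contains both q1 and \lnot q1.
All 2 branches close.
Every branch closed, so the negation is unsatisfiable and the formula is valid.

Valid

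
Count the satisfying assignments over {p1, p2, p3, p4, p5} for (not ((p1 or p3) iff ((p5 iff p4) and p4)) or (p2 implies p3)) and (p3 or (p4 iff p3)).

22

Initial set: {((not ((p1 or p3) iff ((p5 iff p4) and p4)) or (p2 implies p3)) and (p3 or (p4 iff p3)))}.
((not ((p1 or p3) iff ((p5 iff p4) and p4)) or (p2 implies p3)) and (p3 or (p4 iff p3))): α-rule — add (not ((p1 or p3) iff ((p5 iff p4) and p4)) or (p2 implies p3)), (p3 or (p4 iff p3)).
(not ((p1 or p3) iff ((p5 iff p4) and p4)) or (p2 implies p3)): β-rule — branch into not ((p1 or p3) iff ((p5 iff p4) and p4))  //  (p2 implies p3).
  branch 1 (add not ((p1 or p3) iff ((p5 iff p4) and p4))):
    (p3 or (p4 iff p3)): β-rule — branch into p3  //  (p4 iff p3).
      branch 1.1 (add p3):
        not ((p1 or p3) iff ((p5 iff p4) and p4)): β-rule — branch into (p1 or p3), not ((p5 iff p4) and p4)  //  not (p1 or p3), ((p5 iff p4) and p4).
          branch 1.1.1 (add (p1 or p3), not ((p5 iff p4) and p4)):
            (p1 or p3): β-rule — branch into p1  //  p3.
              branch 1.1.1.1 (add p1):
                not ((p5 iff p4) and p4): β-rule — branch into not (p5 iff p4)  //  not p4.
                  branch 1.1.1.1.1 (add not (p5 iff p4)):
                    not (p5 iff p4): β-rule — branch into p5, not p4  //  not p5, p4.
                      branch 1.1.1.1.1.1 (add p5, not p4):
                        ○ open, literals {p1=T, p3=T, p4=F, p5=T}.
                      branch 1.1.1.1.1.2 (add not p5, p4):
                        ○ open, literals {p1=T, p3=T, p4=T, p5=F}.
                  branch 1.1.1.1.2 (add not p4):
                    ○ open, literals {p1=T, p3=T, p4=F}.
              branch 1.1.1.2 (add p3):
                not ((p5 iff p4) and p4): β-rule — branch into not (p5 iff p4)  //  not p4.
                  branch 1.1.1.2.1 (add not (p5 iff p4)):
                    not (p5 iff p4): β-rule — branch into p5, not p4  //  not p5, p4.
                      branch 1.1.1.2.1.1 (add p5, not p4):
                        ○ open, literals {p3=T, p4=F, p5=T}.
                      branch 1.1.1.2.1.2 (add not p5, p4):
                        ○ open, literals {p3=T, p4=T, p5=F}.
                  branch 1.1.1.2.2 (add not p4):
                    ○ open, literals {p3=T, p4=F}.
          branch 1.1.2 (add not (p1 or p3), ((p5 iff p4) and p4)):
            not (p1 or p3): α-rule — add not p1, not p3.
            × closes — contains both p3 and not p3.
      branch 1.2 (add (p4 iff p3)):
        not ((p1 or p3) iff ((p5 iff p4) and p4)): β-rule — branch into (p1 or p3), not ((p5 iff p4) and p4)  //  not (p1 or p3), ((p5 iff p4) and p4).
          branch 1.2.1 (add (p1 or p3), not ((p5 iff p4) and p4)):
            (p4 iff p3): β-rule — branch into p4, p3  //  not p4, not p3.
              branch 1.2.1.1 (add p4, p3):
                (p1 or p3): β-rule — branch into p1  //  p3.
                  branch 1.2.1.1.1 (add p1):
                    not ((p5 iff p4) and p4): β-rule — branch into not (p5 iff p4)  //  not p4.
                      branch 1.2.1.1.1.1 (add not (p5 iff p4)):
                        not (p5 iff p4): β-rule — branch into p5, not p4  //  not p5, p4.
                          branch 1.2.1.1.1.1.1 (add p5, not p4):
                            × closes — contains both p4 and not p4.
                          branch 1.2.1.1.1.1.2 (add not p5, p4):
                            ○ open, literals {p1=T, p3=T, p4=T, p5=F}.
                      branch 1.2.1.1.1.2 (add not p4):
                        × closes — contains both p4 and not p4.
                  branch 1.2.1.1.2 (add p3):
                    not ((p5 iff p4) and p4): β-rule — branch into not (p5 iff p4)  //  not p4.
                      branch 1.2.1.1.2.1 (add not (p5 iff p4)):
                        not (p5 iff p4): β-rule — branch into p5, not p4  //  not p5, p4.
                          branch 1.2.1.1.2.1.1 (add p5, not p4):
                            × closes — contains both p4 and not p4.
                          branch 1.2.1.1.2.1.2 (add not p5, p4):
                            ○ open, literals {p3=T, p4=T, p5=F}.
                      branch 1.2.1.1.2.2 (add not p4):
                        × closes — contains both p4 and not p4.
              branch 1.2.1.2 (add not p4, not p3):
                (p1 or p3): β-rule — branch into p1  //  p3.
                  branch 1.2.1.2.1 (add p1):
                    not ((p5 iff p4) and p4): β-rule — branch into not (p5 iff p4)  //  not p4.
                      branch 1.2.1.2.1.1 (add not (p5 iff p4)):
                        not (p5 iff p4): β-rule — branch into p5, not p4  //  not p5, p4.
                          branch 1.2.1.2.1.1.1 (add p5, not p4):
                            ○ open, literals {p1=T, p3=F, p4=F, p5=T}.
                          branch 1.2.1.2.1.1.2 (add not p5, p4):
                            × closes — contains both p4 and not p4.
                      branch 1.2.1.2.1.2 (add not p4):
                        ○ open, literals {p1=T, p3=F, p4=F}.
                  branch 1.2.1.2.2 (add p3):
                    × closes — contains both p3 and not p3.
          branch 1.2.2 (add not (p1 or p3), ((p5 iff p4) and p4)):
            not (p1 or p3): α-rule — add not p1, not p3.
            ((p5 iff p4) and p4): α-rule — add (p5 iff p4), p4.
            (p4 iff p3): β-rule — branch into p4, p3  //  not p4, not p3.
              branch 1.2.2.1 (add p4, p3):
                × closes — contains both p3 and not p3.
              branch 1.2.2.2 (add not p4, not p3):
                × closes — contains both p4 and not p4.
  branch 2 (add (p2 implies p3)):
    (p3 or (p4 iff p3)): β-rule — branch into p3  //  (p4 iff p3).
      branch 2.1 (add p3):
        (p2 implies p3): β-rule — branch into not p2  //  p3.
          branch 2.1.1 (add not p2):
            ○ open, literals {p2=F, p3=T}.
          branch 2.1.2 (add p3):
            ○ open, literals {p3=T}.
      branch 2.2 (add (p4 iff p3)):
        (p2 implies p3): β-rule — branch into not p2  //  p3.
          branch 2.2.1 (add not p2):
            (p4 iff p3): β-rule — branch into p4, p3  //  not p4, not p3.
              branch 2.2.1.1 (add p4, p3):
                ○ open, literals {p2=F, p3=T, p4=T}.
              branch 2.2.1.2 (add not p4, not p3):
                ○ open, literals {p2=F, p3=F, p4=F}.
          branch 2.2.2 (add p3):
            (p4 iff p3): β-rule — branch into p4, p3  //  not p4, not p3.
              branch 2.2.2.1 (add p4, p3):
                ○ open, literals {p3=T, p4=T}.
              branch 2.2.2.2 (add not p4, not p3):
                × closes — contains both p3 and not p3.
10 branches closed, 15 open.
Each open branch fixes some atoms; the unmentioned ones are free. Counting distinct full assignments: branch {p1=T, p3=T, p4=F, p5=T} (p2) contributes 2 new; branch {p1=T, p3=T, p4=T, p5=F} (p2) contributes 2 new; branch {p1=T, p3=T, p4=F} (p2, p5) contributes 2 new; branch {p3=T, p4=F, p5=T} (p1, p2) contributes 2 new; branch {p3=T, p4=T, p5=F} (p1, p2) contributes 2 new; branch {p3=T, p4=F} (p1, p2, p5) contributes 2 new; branch {p1=T, p3=T, p4=T, p5=F} (p2) contributes 0 new; branch {p3=T, p4=T, p5=F} (p1, p2) contributes 0 new; branch {p1=T, p3=F, p4=F, p5=T} (p2) contributes 2 new; branch {p1=T, p3=F, p4=F} (p2, p5) contributes 2 new; branch {p2=F, p3=T} (p1, p4, p5) contributes 2 new; branch {p3=T} (p1, p2, p4, p5) contributes 2 new; branch {p2=F, p3=T, p4=T} (p1, p5) contributes 0 new; branch {p2=F, p3=F, p4=F} (p1, p5) contributes 2 new; branch {p3=T, p4=T} (p1, p2, p5) contributes 0 new. Total: 22.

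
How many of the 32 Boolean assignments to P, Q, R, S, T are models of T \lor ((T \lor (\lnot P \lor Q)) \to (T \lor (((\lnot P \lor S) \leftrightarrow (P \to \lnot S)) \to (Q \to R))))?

Initial set: {T (T \lor ((T \lor (\lnot P \lor Q)) \to (T \lor (((\lnot P \lor S) \leftrightarrow (P \to \lnot S)) \to (Q \to R)))))}.
T (T \lor ((T \lor (\lnot P \lor Q)) \to (T \lor (((\lnot P \lor S) \leftrightarrow (P \to \lnot S)) \to (Q \to R))))): β-rule — branch into T T  //  T ((T \lor (\lnot P \lor Q)) \to (T \lor (((\lnot P \lor S) \leftrightarrow (P \to \lnot S)) \to (Q \to R)))).
  branch 1 (add T T):
    ○ open, literals {T=true}.
  branch 2 (add T ((T \lor (\lnot P \lor Q)) \to (T \lor (((\lnot P \lor S) \leftrightarrow (P \to \lnot S)) \to (Q \to R))))):
    T ((T \lor (\lnot P \lor Q)) \to (T \lor (((\lnot P \lor S) \leftrightarrow (P \to \lnot S)) \to (Q \to R)))): β-rule — branch into F (T \lor (\lnot P \lor Q))  //  T (T \lor (((\lnot P \lor S) \leftrightarrow (P \to \lnot S)) \to (Q \to R))).
      branch 2.1 (add F (T \lor (\lnot P \lor Q))):
        F (T \lor (\lnot P \lor Q)): α-rule — add F T, F (\lnot P \lor Q).
        F (\lnot P \lor Q): α-rule — add F \lnot P, F Q.
        ○ open, literals {P=true, Q=false, T=false}.
      branch 2.2 (add T (T \lor (((\lnot P \lor S) \leftrightarrow (P \to \lnot S)) \to (Q \to R)))):
        T (T \lor (((\lnot P \lor S) \leftrightarrow (P \to \lnot S)) \to (Q \to R))): β-rule — branch into T T  //  T (((\lnot P \lor S) \leftrightarrow (P \to \lnot S)) \to (Q \to R)).
          branch 2.2.1 (add T T):
            ○ open, literals {T=true}.
          branch 2.2.2 (add T (((\lnot P \lor S) \leftrightarrow (P \to \lnot S)) \to (Q \to R))):
            T (((\lnot P \lor S) \leftrightarrow (P \to \lnot S)) \to (Q \to R)): β-rule — branch into F ((\lnot P \lor S) \leftrightarrow (P \to \lnot S))  //  T (Q \to R).
              branch 2.2.2.1 (add F ((\lnot P \lor S) \leftrightarrow (P \to \lnot S))):
                F ((\lnot P \lor S) \leftrightarrow (P \to \lnot S)): β-rule — branch into T (\lnot P \lor S), F (P \to \lnot S)  //  F (\lnot P \lor S), T (P \to \lnot S).
                  branch 2.2.2.1.1 (add T (\lnot P \lor S), F (P \to \lnot S)):
                    F (P \to \lnot S): α-rule — add T P, F \lnot S.
                    T (\lnot P \lor S): β-rule — branch into T \lnot P  //  T S.
                      branch 2.2.2.1.1.1 (add T \lnot P):
                        × closes — contains both P and \lnot P.
                      branch 2.2.2.1.1.2 (add T S):
                        ○ open, literals {P=true, S=true}.
                  branch 2.2.2.1.2 (add F (\lnot P \lor S), T (P \to \lnot S)):
                    F (\lnot P \lor S): α-rule — add F \lnot P, F S.
                    T (P \to \lnot S): β-rule — branch into F P  //  T \lnot S.
                      branch 2.2.2.1.2.1 (add F P):
                        × closes — contains both P and \lnot P.
                      branch 2.2.2.1.2.2 (add T \lnot S):
                        ○ open, literals {P=true, S=false}.
              branch 2.2.2.2 (add T (Q \to R)):
                T (Q \to R): β-rule — branch into F Q  //  T R.
                  branch 2.2.2.2.1 (add F Q):
                    ○ open, literals {Q=false}.
                  branch 2.2.2.2.2 (add T R):
                    ○ open, literals {R=true}.
2 branches closed, 7 open.
Each open branch fixes some atoms; the unmentioned ones are free. Counting distinct full assignments: branch {T=true} (P, Q, R, S) contributes 16 new; branch {P=true, Q=false, T=false} (R, S) contributes 4 new; branch {T=true} (P, Q, R, S) contributes 0 new; branch {P=true, S=true} (Q, R, T) contributes 2 new; branch {P=true, S=false} (Q, R, T) contributes 2 new; branch {Q=false} (P, R, S, T) contributes 4 new; branch {R=true} (P, Q, S, T) contributes 2 new. Total: 30.

30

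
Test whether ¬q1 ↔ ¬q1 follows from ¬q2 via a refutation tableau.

Yes

Initial set: {¬q2; ¬(¬q1 ↔ ¬q1)}.
¬(¬q1 ↔ ¬q1): β-rule — branch into ¬q1, ¬¬q1  //  ¬¬q1, ¬q1.
  branch 1 (add ¬q1, ¬¬q1):
    × closes — contains both q1 and ¬q1.
  branch 2 (add ¬¬q1, ¬q1):
    × closes — contains both q1 and ¬q1.
All 2 branches close.
Every branch closed, so the premises entail the conclusion.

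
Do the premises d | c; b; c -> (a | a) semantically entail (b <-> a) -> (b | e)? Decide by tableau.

Initial set: {(d | c); b; (c -> (a | a)); ~((b <-> a) -> (b | e))}.
~((b <-> a) -> (b | e)): α-rule — add (b <-> a), ~(b | e).
~(b | e): α-rule — add ~b, ~e.
× closes — contains both b and ~b.
All 1 branch closes.
Every branch closed, so the premises entail the conclusion.

Yes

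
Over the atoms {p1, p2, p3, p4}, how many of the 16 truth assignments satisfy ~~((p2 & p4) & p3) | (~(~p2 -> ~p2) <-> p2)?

10

Initial set: {(~~((p2 & p4) & p3) | (~(~p2 -> ~p2) <-> p2))}.
(~~((p2 & p4) & p3) | (~(~p2 -> ~p2) <-> p2)): β-rule — branch into ~~((p2 & p4) & p3)  //  (~(~p2 -> ~p2) <-> p2).
  branch 1 (add ~~((p2 & p4) & p3)):
    ~~((p2 & p4) & p3): drop double negation, giving ((p2 & p4) & p3).
    ((p2 & p4) & p3): α-rule — add (p2 & p4), p3.
    (p2 & p4): α-rule — add p2, p4.
    ○ open, literals {p2=T, p3=T, p4=T}.
  branch 2 (add (~(~p2 -> ~p2) <-> p2)):
    (~(~p2 -> ~p2) <-> p2): β-rule — branch into ~(~p2 -> ~p2), p2  //  ~~(~p2 -> ~p2), ~p2.
      branch 2.1 (add ~(~p2 -> ~p2), p2):
        ~(~p2 -> ~p2): α-rule — add ~p2, ~~p2.
        × closes — contains both p2 and ~p2.
      branch 2.2 (add ~~(~p2 -> ~p2), ~p2):
        ~~(~p2 -> ~p2): β-rule — branch into ~~p2  //  ~p2.
          branch 2.2.1 (add ~~p2):
            × closes — contains both p2 and ~p2.
          branch 2.2.2 (add ~p2):
            ○ open, literals {p2=F}.
2 branches closed, 2 open.
Each open branch fixes some atoms; the unmentioned ones are free. Counting distinct full assignments: branch {p2=T, p3=T, p4=T} (p1) contributes 2 new; branch {p2=F} (p1, p3, p4) contributes 8 new. Total: 10.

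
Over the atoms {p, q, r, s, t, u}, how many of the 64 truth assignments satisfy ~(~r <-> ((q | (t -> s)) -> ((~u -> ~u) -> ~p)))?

Initial set: {~(~r <-> ((q | (t -> s)) -> ((~u -> ~u) -> ~p)))}.
~(~r <-> ((q | (t -> s)) -> ((~u -> ~u) -> ~p))): β-rule — branch into ~r, ~((q | (t -> s)) -> ((~u -> ~u) -> ~p))  //  ~~r, ((q | (t -> s)) -> ((~u -> ~u) -> ~p)).
  branch 1 (add ~r, ~((q | (t -> s)) -> ((~u -> ~u) -> ~p))):
    ~((q | (t -> s)) -> ((~u -> ~u) -> ~p)): α-rule — add (q | (t -> s)), ~((~u -> ~u) -> ~p).
    ~((~u -> ~u) -> ~p): α-rule — add (~u -> ~u), ~~p.
    (q | (t -> s)): β-rule — branch into q  //  (t -> s).
      branch 1.1 (add q):
        (~u -> ~u): β-rule — branch into ~~u  //  ~u.
          branch 1.1.1 (add ~~u):
            ○ open, literals {p=1, q=1, r=0, u=1}.
          branch 1.1.2 (add ~u):
            ○ open, literals {p=1, q=1, r=0, u=0}.
      branch 1.2 (add (t -> s)):
        (~u -> ~u): β-rule — branch into ~~u  //  ~u.
          branch 1.2.1 (add ~~u):
            (t -> s): β-rule — branch into ~t  //  s.
              branch 1.2.1.1 (add ~t):
                ○ open, literals {p=1, r=0, t=0, u=1}.
              branch 1.2.1.2 (add s):
                ○ open, literals {p=1, r=0, s=1, u=1}.
          branch 1.2.2 (add ~u):
            (t -> s): β-rule — branch into ~t  //  s.
              branch 1.2.2.1 (add ~t):
                ○ open, literals {p=1, r=0, t=0, u=0}.
              branch 1.2.2.2 (add s):
                ○ open, literals {p=1, r=0, s=1, u=0}.
  branch 2 (add ~~r, ((q | (t -> s)) -> ((~u -> ~u) -> ~p))):
    ((q | (t -> s)) -> ((~u -> ~u) -> ~p)): β-rule — branch into ~(q | (t -> s))  //  ((~u -> ~u) -> ~p).
      branch 2.1 (add ~(q | (t -> s))):
        ~(q | (t -> s)): α-rule — add ~q, ~(t -> s).
        ~(t -> s): α-rule — add t, ~s.
        ○ open, literals {q=0, r=1, s=0, t=1}.
      branch 2.2 (add ((~u -> ~u) -> ~p)):
        ((~u -> ~u) -> ~p): β-rule — branch into ~(~u -> ~u)  //  ~p.
          branch 2.2.1 (add ~(~u -> ~u)):
            ~(~u -> ~u): α-rule — add ~u, ~~u.
            × closes — contains both u and ~u.
          branch 2.2.2 (add ~p):
            ○ open, literals {p=0, r=1}.
1 branch closed, 8 open.
Each open branch fixes some atoms; the unmentioned ones are free. Counting distinct full assignments: branch {p=1, q=1, r=0, u=1} (s, t) contributes 4 new; branch {p=1, q=1, r=0, u=0} (s, t) contributes 4 new; branch {p=1, r=0, t=0, u=1} (q, s) contributes 2 new; branch {p=1, r=0, s=1, u=1} (q, t) contributes 1 new; branch {p=1, r=0, t=0, u=0} (q, s) contributes 2 new; branch {p=1, r=0, s=1, u=0} (q, t) contributes 1 new; branch {q=0, r=1, s=0, t=1} (p, u) contributes 4 new; branch {p=0, r=1} (q, s, t, u) contributes 14 new. Total: 32.

32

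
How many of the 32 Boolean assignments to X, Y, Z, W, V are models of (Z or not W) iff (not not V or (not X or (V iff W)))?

Initial set: {T ((Z or not W) iff (not not V or (not X or (V iff W))))}.
T ((Z or not W) iff (not not V or (not X or (V iff W)))): β-rule — branch into T (Z or not W), T (not not V or (not X or (V iff W)))  //  F (Z or not W), F (not not V or (not X or (V iff W))).
  branch 1 (add T (Z or not W), T (not not V or (not X or (V iff W)))):
    T (Z or not W): β-rule — branch into T Z  //  T not W.
      branch 1.1 (add T Z):
        T (not not V or (not X or (V iff W))): β-rule — branch into T not not V  //  T (not X or (V iff W)).
          branch 1.1.1 (add T not not V):
            T not not V: drop double negation, giving T V.
            ○ open, literals {V=1, Z=1}.
          branch 1.1.2 (add T (not X or (V iff W))):
            T (not X or (V iff W)): β-rule — branch into T not X  //  T (V iff W).
              branch 1.1.2.1 (add T not X):
                ○ open, literals {X=0, Z=1}.
              branch 1.1.2.2 (add T (V iff W)):
                T (V iff W): β-rule — branch into T V, T W  //  F V, F W.
                  branch 1.1.2.2.1 (add T V, T W):
                    ○ open, literals {V=1, W=1, Z=1}.
                  branch 1.1.2.2.2 (add F V, F W):
                    ○ open, literals {V=0, W=0, Z=1}.
      branch 1.2 (add T not W):
        T (not not V or (not X or (V iff W))): β-rule — branch into T not not V  //  T (not X or (V iff W)).
          branch 1.2.1 (add T not not V):
            T not not V: drop double negation, giving T V.
            ○ open, literals {V=1, W=0}.
          branch 1.2.2 (add T (not X or (V iff W))):
            T (not X or (V iff W)): β-rule — branch into T not X  //  T (V iff W).
              branch 1.2.2.1 (add T not X):
                ○ open, literals {W=0, X=0}.
              branch 1.2.2.2 (add T (V iff W)):
                T (V iff W): β-rule — branch into T V, T W  //  F V, F W.
                  branch 1.2.2.2.1 (add T V, T W):
                    × closes — contains both W and not W.
                  branch 1.2.2.2.2 (add F V, F W):
                    ○ open, literals {V=0, W=0}.
  branch 2 (add F (Z or not W), F (not not V or (not X or (V iff W)))):
    F (Z or not W): α-rule — add F Z, F not W.
    F (not not V or (not X or (V iff W))): α-rule — add F not not V, F (not X or (V iff W)).
    F not not V: drop double negation, giving F V.
    F (not X or (V iff W)): α-rule — add F not X, F (V iff W).
    F (V iff W): β-rule — branch into T V, F W  //  F V, T W.
      branch 2.1 (add T V, F W):
        × closes — contains both V and not V.
      branch 2.2 (add F V, T W):
        ○ open, literals {V=0, W=1, X=1, Z=0}.
2 branches closed, 8 open.
Each open branch fixes some atoms; the unmentioned ones are free. Counting distinct full assignments: branch {V=1, Z=1} (X, Y, W) contributes 8 new; branch {X=0, Z=1} (Y, W, V) contributes 4 new; branch {V=1, W=1, Z=1} (X, Y) contributes 0 new; branch {V=0, W=0, Z=1} (X, Y) contributes 2 new; branch {V=1, W=0} (X, Y, Z) contributes 4 new; branch {W=0, X=0} (Y, Z, V) contributes 2 new; branch {V=0, W=0} (X, Y, Z) contributes 2 new; branch {V=0, W=1, X=1, Z=0} (Y) contributes 2 new. Total: 24.

24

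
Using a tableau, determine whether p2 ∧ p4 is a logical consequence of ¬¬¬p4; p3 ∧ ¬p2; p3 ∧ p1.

Initial set: {¬¬¬p4; (p3 ∧ ¬p2); (p3 ∧ p1); ¬(p2 ∧ p4)}.
¬¬¬p4: drop double negation, giving ¬p4.
(p3 ∧ ¬p2): α-rule — add p3, ¬p2.
(p3 ∧ p1): α-rule — add p3, p1.
¬(p2 ∧ p4): β-rule — branch into ¬p2  //  ¬p4.
  branch 1 (add ¬p2):
    ○ open, literals {p1=T, p2=F, p3=T, p4=F}.
  branch 2 (add ¬p4):
    ○ open, literals {p1=T, p2=F, p3=T, p4=F}.
0 branches closed, 2 open.
An open branch gives a countermodel: p1=T, p2=F, p3=T, p4=F (unmentioned atoms arbitrary); the premises hold there but the conclusion fails.

No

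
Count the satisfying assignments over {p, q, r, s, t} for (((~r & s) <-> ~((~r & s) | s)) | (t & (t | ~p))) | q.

26

Initial set: {((((~r & s) <-> ~((~r & s) | s)) | (t & (t | ~p))) | q)}.
((((~r & s) <-> ~((~r & s) | s)) | (t & (t | ~p))) | q): β-rule — branch into (((~r & s) <-> ~((~r & s) | s)) | (t & (t | ~p)))  //  q.
  branch 1 (add (((~r & s) <-> ~((~r & s) | s)) | (t & (t | ~p)))):
    (((~r & s) <-> ~((~r & s) | s)) | (t & (t | ~p))): β-rule — branch into ((~r & s) <-> ~((~r & s) | s))  //  (t & (t | ~p)).
      branch 1.1 (add ((~r & s) <-> ~((~r & s) | s))):
        ((~r & s) <-> ~((~r & s) | s)): β-rule — branch into (~r & s), ~((~r & s) | s)  //  ~(~r & s), ~~((~r & s) | s).
          branch 1.1.1 (add (~r & s), ~((~r & s) | s)):
            (~r & s): α-rule — add ~r, s.
            ~((~r & s) | s): α-rule — add ~(~r & s), ~s.
            × closes — contains both s and ~s.
          branch 1.1.2 (add ~(~r & s), ~~((~r & s) | s)):
            ~(~r & s): β-rule — branch into ~~r  //  ~s.
              branch 1.1.2.1 (add ~~r):
                ~~((~r & s) | s): β-rule — branch into (~r & s)  //  s.
                  branch 1.1.2.1.1 (add (~r & s)):
                    (~r & s): α-rule — add ~r, s.
                    × closes — contains both r and ~r.
                  branch 1.1.2.1.2 (add s):
                    ○ open, literals {r=1, s=1}.
              branch 1.1.2.2 (add ~s):
                ~~((~r & s) | s): β-rule — branch into (~r & s)  //  s.
                  branch 1.1.2.2.1 (add (~r & s)):
                    (~r & s): α-rule — add ~r, s.
                    × closes — contains both s and ~s.
                  branch 1.1.2.2.2 (add s):
                    × closes — contains both s and ~s.
      branch 1.2 (add (t & (t | ~p))):
        (t & (t | ~p)): α-rule — add t, (t | ~p).
        (t | ~p): β-rule — branch into t  //  ~p.
          branch 1.2.1 (add t):
            ○ open, literals {t=1}.
          branch 1.2.2 (add ~p):
            ○ open, literals {p=0, t=1}.
  branch 2 (add q):
    ○ open, literals {q=1}.
4 branches closed, 4 open.
Each open branch fixes some atoms; the unmentioned ones are free. Counting distinct full assignments: branch {r=1, s=1} (p, q, t) contributes 8 new; branch {t=1} (p, q, r, s) contributes 12 new; branch {p=0, t=1} (q, r, s) contributes 0 new; branch {q=1} (p, r, s, t) contributes 6 new. Total: 26.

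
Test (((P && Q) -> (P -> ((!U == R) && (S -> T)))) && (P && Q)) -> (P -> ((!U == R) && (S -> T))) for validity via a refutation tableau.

Assume the negation and expand:
Initial set: {!((((P && Q) -> (P -> ((!U == R) && (S -> T)))) && (P && Q)) -> (P -> ((!U == R) && (S -> T))))}.
!((((P && Q) -> (P -> ((!U == R) && (S -> T)))) && (P && Q)) -> (P -> ((!U == R) && (S -> T)))): α-rule — add (((P && Q) -> (P -> ((!U == R) && (S -> T)))) && (P && Q)), !(P -> ((!U == R) && (S -> T))).
(((P && Q) -> (P -> ((!U == R) && (S -> T)))) && (P && Q)): α-rule — add ((P && Q) -> (P -> ((!U == R) && (S -> T)))), (P && Q).
!(P -> ((!U == R) && (S -> T))): α-rule — add P, !((!U == R) && (S -> T)).
(P && Q): α-rule — add P, Q.
((P && Q) -> (P -> ((!U == R) && (S -> T)))): β-rule — branch into !(P && Q)  //  (P -> ((!U == R) && (S -> T))).
  branch 1 (add !(P && Q)):
    !((!U == R) && (S -> T)): β-rule — branch into !(!U == R)  //  !(S -> T).
      branch 1.1 (add !(!U == R)):
        !(P && Q): β-rule — branch into !P  //  !Q.
          branch 1.1.1 (add !P):
            × closes — contains both P and !P.
          branch 1.1.2 (add !Q):
            × closes — contains both Q and !Q.
      branch 1.2 (add !(S -> T)):
        !(S -> T): α-rule — add S, !T.
        !(P && Q): β-rule — branch into !P  //  !Q.
          branch 1.2.1 (add !P):
            × closes — contains both P and !P.
          branch 1.2.2 (add !Q):
            × closes — contains both Q and !Q.
  branch 2 (add (P -> ((!U == R) && (S -> T)))):
    !((!U == R) && (S -> T)): β-rule — branch into !(!U == R)  //  !(S -> T).
      branch 2.1 (add !(!U == R)):
        (P -> ((!U == R) && (S -> T))): β-rule — branch into !P  //  ((!U == R) && (S -> T)).
          branch 2.1.1 (add !P):
            × closes — contains both P and !P.
          branch 2.1.2 (add ((!U == R) && (S -> T))):
            ((!U == R) && (S -> T)): α-rule — add (!U == R), (S -> T).
            !(!U == R): β-rule — branch into !U, !R  //  !!U, R.
              branch 2.1.2.1 (add !U, !R):
                (!U == R): β-rule — branch into !U, R  //  !!U, !R.
                  branch 2.1.2.1.1 (add !U, R):
                    × closes — contains both R and !R.
                  branch 2.1.2.1.2 (add !!U, !R):
                    × closes — contains both U and !U.
              branch 2.1.2.2 (add !!U, R):
                (!U == R): β-rule — branch into !U, R  //  !!U, !R.
                  branch 2.1.2.2.1 (add !U, R):
                    × closes — contains both U and !U.
                  branch 2.1.2.2.2 (add !!U, !R):
                    × closes — contains both R and !R.
      branch 2.2 (add !(S -> T)):
        !(S -> T): α-rule — add S, !T.
        (P -> ((!U == R) && (S -> T))): β-rule — branch into !P  //  ((!U == R) && (S -> T)).
          branch 2.2.1 (add !P):
            × closes — contains both P and !P.
          branch 2.2.2 (add ((!U == R) && (S -> T))):
            ((!U == R) && (S -> T)): α-rule — add (!U == R), (S -> T).
            (!U == R): β-rule — branch into !U, R  //  !!U, !R.
              branch 2.2.2.1 (add !U, R):
                (S -> T): β-rule — branch into !S  //  T.
                  branch 2.2.2.1.1 (add !S):
                    × closes — contains both S and !S.
                  branch 2.2.2.1.2 (add T):
                    × closes — contains both T and !T.
              branch 2.2.2.2 (add !!U, !R):
                (S -> T): β-rule — branch into !S  //  T.
                  branch 2.2.2.2.1 (add !S):
                    × closes — contains both S and !S.
                  branch 2.2.2.2.2 (add T):
                    × closes — contains both T and !T.
All 14 branches close.
Every branch closed, so the negation is unsatisfiable and the formula is valid.

Valid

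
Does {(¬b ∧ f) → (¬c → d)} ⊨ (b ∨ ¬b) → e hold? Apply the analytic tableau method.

No

Initial set: {((¬b ∧ f) → (¬c → d)); ¬((b ∨ ¬b) → e)}.
¬((b ∨ ¬b) → e): α-rule — add (b ∨ ¬b), ¬e.
((¬b ∧ f) → (¬c → d)): β-rule — branch into ¬(¬b ∧ f)  //  (¬c → d).
  branch 1 (add ¬(¬b ∧ f)):
    (b ∨ ¬b): β-rule — branch into b  //  ¬b.
      branch 1.1 (add b):
        ¬(¬b ∧ f): β-rule — branch into ¬¬b  //  ¬f.
          branch 1.1.1 (add ¬¬b):
            ○ open, literals {b=1, e=0}.
          branch 1.1.2 (add ¬f):
            ○ open, literals {b=1, e=0, f=0}.
      branch 1.2 (add ¬b):
        ¬(¬b ∧ f): β-rule — branch into ¬¬b  //  ¬f.
          branch 1.2.1 (add ¬¬b):
            × closes — contains both b and ¬b.
          branch 1.2.2 (add ¬f):
            ○ open, literals {b=0, e=0, f=0}.
  branch 2 (add (¬c → d)):
    (b ∨ ¬b): β-rule — branch into b  //  ¬b.
      branch 2.1 (add b):
        (¬c → d): β-rule — branch into ¬¬c  //  d.
          branch 2.1.1 (add ¬¬c):
            ○ open, literals {b=1, c=1, e=0}.
          branch 2.1.2 (add d):
            ○ open, literals {b=1, d=1, e=0}.
      branch 2.2 (add ¬b):
        (¬c → d): β-rule — branch into ¬¬c  //  d.
          branch 2.2.1 (add ¬¬c):
            ○ open, literals {b=0, c=1, e=0}.
          branch 2.2.2 (add d):
            ○ open, literals {b=0, d=1, e=0}.
1 branch closed, 7 open.
An open branch gives a countermodel: b=1, e=0 (unmentioned atoms arbitrary); the premises hold there but the conclusion fails.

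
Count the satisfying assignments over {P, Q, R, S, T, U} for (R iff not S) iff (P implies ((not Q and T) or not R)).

32

Initial set: {T ((R iff not S) iff (P implies ((not Q and T) or not R)))}.
T ((R iff not S) iff (P implies ((not Q and T) or not R))): β-rule — branch into T (R iff not S), T (P implies ((not Q and T) or not R))  //  F (R iff not S), F (P implies ((not Q and T) or not R)).
  branch 1 (add T (R iff not S), T (P implies ((not Q and T) or not R))):
    T (R iff not S): β-rule — branch into T R, T not S  //  F R, F not S.
      branch 1.1 (add T R, T not S):
        T (P implies ((not Q and T) or not R)): β-rule — branch into F P  //  T ((not Q and T) or not R).
          branch 1.1.1 (add F P):
            ○ open, literals {P=F, R=T, S=F}.
          branch 1.1.2 (add T ((not Q and T) or not R)):
            T ((not Q and T) or not R): β-rule — branch into T (not Q and T)  //  T not R.
              branch 1.1.2.1 (add T (not Q and T)):
                T (not Q and T): α-rule — add T not Q, T T.
                ○ open, literals {Q=F, R=T, S=F, T=T}.
              branch 1.1.2.2 (add T not R):
                × closes — contains both R and not R.
      branch 1.2 (add F R, F not S):
        T (P implies ((not Q and T) or not R)): β-rule — branch into F P  //  T ((not Q and T) or not R).
          branch 1.2.1 (add F P):
            ○ open, literals {P=F, R=F, S=T}.
          branch 1.2.2 (add T ((not Q and T) or not R)):
            T ((not Q and T) or not R): β-rule — branch into T (not Q and T)  //  T not R.
              branch 1.2.2.1 (add T (not Q and T)):
                T (not Q and T): α-rule — add T not Q, T T.
                ○ open, literals {Q=F, R=F, S=T, T=T}.
              branch 1.2.2.2 (add T not R):
                ○ open, literals {R=F, S=T}.
  branch 2 (add F (R iff not S), F (P implies ((not Q and T) or not R))):
    F (P implies ((not Q and T) or not R)): α-rule — add T P, F ((not Q and T) or not R).
    F ((not Q and T) or not R): α-rule — add F (not Q and T), F not R.
    F (R iff not S): β-rule — branch into T R, F not S  //  F R, T not S.
      branch 2.1 (add T R, F not S):
        F (not Q and T): β-rule — branch into F not Q  //  F T.
          branch 2.1.1 (add F not Q):
            ○ open, literals {P=T, Q=T, R=T, S=T}.
          branch 2.1.2 (add F T):
            ○ open, literals {P=T, R=T, S=T, T=F}.
      branch 2.2 (add F R, T not S):
        × closes — contains both R and not R.
2 branches closed, 7 open.
Each open branch fixes some atoms; the unmentioned ones are free. Counting distinct full assignments: branch {P=F, R=T, S=F} (Q, T, U) contributes 8 new; branch {Q=F, R=T, S=F, T=T} (P, U) contributes 2 new; branch {P=F, R=F, S=T} (Q, T, U) contributes 8 new; branch {Q=F, R=F, S=T, T=T} (P, U) contributes 2 new; branch {R=F, S=T} (P, Q, T, U) contributes 6 new; branch {P=T, Q=T, R=T, S=T} (T, U) contributes 4 new; branch {P=T, R=T, S=T, T=F} (Q, U) contributes 2 new. Total: 32.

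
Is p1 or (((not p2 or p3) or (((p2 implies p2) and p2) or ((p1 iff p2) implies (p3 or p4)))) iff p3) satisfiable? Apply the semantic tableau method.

Satisfiable

Initial set: {(p1 or (((not p2 or p3) or (((p2 implies p2) and p2) or ((p1 iff p2) implies (p3 or p4)))) iff p3))}.
(p1 or (((not p2 or p3) or (((p2 implies p2) and p2) or ((p1 iff p2) implies (p3 or p4)))) iff p3)): β-rule — branch into p1  //  (((not p2 or p3) or (((p2 implies p2) and p2) or ((p1 iff p2) implies (p3 or p4)))) iff p3).
  branch 1 (add p1):
    ○ open, literals {p1=T}.
  branch 2 (add (((not p2 or p3) or (((p2 implies p2) and p2) or ((p1 iff p2) implies (p3 or p4)))) iff p3)):
    (((not p2 or p3) or (((p2 implies p2) and p2) or ((p1 iff p2) implies (p3 or p4)))) iff p3): β-rule — branch into ((not p2 or p3) or (((p2 implies p2) and p2) or ((p1 iff p2) implies (p3 or p4)))), p3  //  not ((not p2 or p3) or (((p2 implies p2) and p2) or ((p1 iff p2) implies (p3 or p4)))), not p3.
      branch 2.1 (add ((not p2 or p3) or (((p2 implies p2) and p2) or ((p1 iff p2) implies (p3 or p4)))), p3):
        ((not p2 or p3) or (((p2 implies p2) and p2) or ((p1 iff p2) implies (p3 or p4)))): β-rule — branch into (not p2 or p3)  //  (((p2 implies p2) and p2) or ((p1 iff p2) implies (p3 or p4))).
          branch 2.1.1 (add (not p2 or p3)):
            (not p2 or p3): β-rule — branch into not p2  //  p3.
              branch 2.1.1.1 (add not p2):
                ○ open, literals {p2=F, p3=T}.
              branch 2.1.1.2 (add p3):
                ○ open, literals {p3=T}.
          branch 2.1.2 (add (((p2 implies p2) and p2) or ((p1 iff p2) implies (p3 or p4)))):
            (((p2 implies p2) and p2) or ((p1 iff p2) implies (p3 or p4))): β-rule — branch into ((p2 implies p2) and p2)  //  ((p1 iff p2) implies (p3 or p4)).
              branch 2.1.2.1 (add ((p2 implies p2) and p2)):
                ((p2 implies p2) and p2): α-rule — add (p2 implies p2), p2.
                (p2 implies p2): β-rule — branch into not p2  //  p2.
                  branch 2.1.2.1.1 (add not p2):
                    × closes — contains both p2 and not p2.
                  branch 2.1.2.1.2 (add p2):
                    ○ open, literals {p2=T, p3=T}.
              branch 2.1.2.2 (add ((p1 iff p2) implies (p3 or p4))):
                ((p1 iff p2) implies (p3 or p4)): β-rule — branch into not (p1 iff p2)  //  (p3 or p4).
                  branch 2.1.2.2.1 (add not (p1 iff p2)):
                    not (p1 iff p2): β-rule — branch into p1, not p2  //  not p1, p2.
                      branch 2.1.2.2.1.1 (add p1, not p2):
                        ○ open, literals {p1=T, p2=F, p3=T}.
                      branch 2.1.2.2.1.2 (add not p1, p2):
                        ○ open, literals {p1=F, p2=T, p3=T}.
                  branch 2.1.2.2.2 (add (p3 or p4)):
                    (p3 or p4): β-rule — branch into p3  //  p4.
                      branch 2.1.2.2.2.1 (add p3):
                        ○ open, literals {p3=T}.
                      branch 2.1.2.2.2.2 (add p4):
                        ○ open, literals {p3=T, p4=T}.
      branch 2.2 (add not ((not p2 or p3) or (((p2 implies p2) and p2) or ((p1 iff p2) implies (p3 or p4)))), not p3):
        not ((not p2 or p3) or (((p2 implies p2) and p2) or ((p1 iff p2) implies (p3 or p4)))): α-rule — add not (not p2 or p3), not (((p2 implies p2) and p2) or ((p1 iff p2) implies (p3 or p4))).
        not (not p2 or p3): α-rule — add not not p2, not p3.
        not (((p2 implies p2) and p2) or ((p1 iff p2) implies (p3 or p4))): α-rule — add not ((p2 implies p2) and p2), not ((p1 iff p2) implies (p3 or p4)).
        not ((p1 iff p2) implies (p3 or p4)): α-rule — add (p1 iff p2), not (p3 or p4).
        not (p3 or p4): α-rule — add not p3, not p4.
        not ((p2 implies p2) and p2): β-rule — branch into not (p2 implies p2)  //  not p2.
          branch 2.2.1 (add not (p2 implies p2)):
            not (p2 implies p2): α-rule — add p2, not p2.
            × closes — contains both p2 and not p2.
          branch 2.2.2 (add not p2):
            × closes — contains both p2 and not p2.
3 branches closed, 8 open.
An open branch gives a satisfying assignment: p1=T.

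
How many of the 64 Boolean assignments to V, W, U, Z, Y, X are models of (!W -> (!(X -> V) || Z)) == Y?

Initial set: {T ((!W -> (!(X -> V) || Z)) == Y)}.
T ((!W -> (!(X -> V) || Z)) == Y): β-rule — branch into T (!W -> (!(X -> V) || Z)), T Y  //  F (!W -> (!(X -> V) || Z)), F Y.
  branch 1 (add T (!W -> (!(X -> V) || Z)), T Y):
    T (!W -> (!(X -> V) || Z)): β-rule — branch into F !W  //  T (!(X -> V) || Z).
      branch 1.1 (add F !W):
        ○ open, literals {W=1, Y=1}.
      branch 1.2 (add T (!(X -> V) || Z)):
        T (!(X -> V) || Z): β-rule — branch into T !(X -> V)  //  T Z.
          branch 1.2.1 (add T !(X -> V)):
            T !(X -> V): α-rule — add T X, F V.
            ○ open, literals {V=0, X=1, Y=1}.
          branch 1.2.2 (add T Z):
            ○ open, literals {Y=1, Z=1}.
  branch 2 (add F (!W -> (!(X -> V) || Z)), F Y):
    F (!W -> (!(X -> V) || Z)): α-rule — add T !W, F (!(X -> V) || Z).
    F (!(X -> V) || Z): α-rule — add F !(X -> V), F Z.
    F !(X -> V): β-rule — branch into F X  //  T V.
      branch 2.1 (add F X):
        ○ open, literals {W=0, X=0, Y=0, Z=0}.
      branch 2.2 (add T V):
        ○ open, literals {V=1, W=0, Y=0, Z=0}.
0 branches closed, 5 open.
Each open branch fixes some atoms; the unmentioned ones are free. Counting distinct full assignments: branch {W=1, Y=1} (V, U, Z, X) contributes 16 new; branch {V=0, X=1, Y=1} (W, U, Z) contributes 4 new; branch {Y=1, Z=1} (V, W, U, X) contributes 6 new; branch {W=0, X=0, Y=0, Z=0} (V, U) contributes 4 new; branch {V=1, W=0, Y=0, Z=0} (U, X) contributes 2 new. Total: 32.

32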